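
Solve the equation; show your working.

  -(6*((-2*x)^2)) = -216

Step 1. [-(6*((-2*x)^2)) = -216] leading − — multiply by −1 ⇒ neg: 6*((-2*x)^2) = 216.
Step 2. [6*((-2*x)^2) = 216] 6 out front; divide by 6 ⇒ div: (-2*x)^2 = 36.
Step 3. [(-2*x)^2 = 36] √ both sides: 36 ≥ 0 gives two branches ⇒ sqrt: -2*x = 6 or -6.
Step 4. [-2*x = 6 or -6] leading coefficient -2: divide by -2, so div: x = -3 or 3.

Answer: x ∈ {-3, 3}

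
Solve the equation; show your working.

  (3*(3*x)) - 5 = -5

Step 1. [(3*(3*x)) - 5 = -5] peel the -5: add 5 from each side ⇒ sub: 3*(3*x) = 0.
Step 2. [3*(3*x) = 0] leading coefficient 3: divide by 3, so div: 3*x = 0.
Step 3. [3*x = 0] 3 out front; divide by 3. So div: x = 0.

Answer: x ∈ {0}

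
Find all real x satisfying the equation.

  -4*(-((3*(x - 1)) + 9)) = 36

Step 1. [-4*(-((3*(x - 1)) + 9)) = 36] -4 out front; divide by -4. So div: -((3*(x - 1)) + 9) = -9.
Step 2. [-((3*(x - 1)) + 9) = -9] flip signs both sides. So neg: (3*(x - 1)) + 9 = 9.
Step 3. [(3*(x - 1)) + 9 = 9] peel the +9: subtract 9 from each side ⇒ sub: 3*(x - 1) = 0.
Step 4. [3*(x - 1) = 0] 3 out front; divide by 3, so div: x - 1 = 0.
Step 5. [x - 1 = 0] the outer -1 inverts by adding 1, so sub: x = 1.

Answer: x ∈ {1}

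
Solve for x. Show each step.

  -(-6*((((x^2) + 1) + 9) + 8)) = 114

Step 1. [-(-6*((((x^2) + 1) + 9) + 8)) = 114] leading − — multiply by −1 ⇒ neg: -6*((((x^2) + 1) + 9) + 8) = -114.
Step 2. [-6*((((x^2) + 1) + 9) + 8) = -114] divide by the outer -6, so div: (((x^2) + 1) + 9) + 8 = 19.
Step 3. [(((x^2) + 1) + 9) + 8 = 19] the outer +8 inverts by subtracting 8. So sub: ((x^2) + 1) + 9 = 11.
Step 4. [((x^2) + 1) + 9 = 11] peel the +9: subtract 9 from each side. So sub: (x^2) + 1 = 2.
Step 5. [(x^2) + 1 = 2] +1 is outermost — subtract 1 both sides, so sub: x^2 = 1.
Step 6. [x^2 = 1] √ both sides: 1 ≥ 0 gives two branches, so sqrt: x = 1 or -1.

Answer: x ∈ {-1, 1}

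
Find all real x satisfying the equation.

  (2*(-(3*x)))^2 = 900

Step 1. [(2*(-(3*x)))^2 = 900] LHS squared, RHS 900 ≥ 0: apply √ (±), so sqrt: 2*(-(3*x)) = 30 or -30.
Step 2. [2*(-(3*x)) = 30 or -30] divide by the outer 2. So div: -(3*x) = 15 or -15.
Step 3. [-(3*x) = 15 or -15] LHS negated; negate both sides, so neg: 3*x = -15 or 15.
Step 4. [3*x = -15 or 15] 3·(inner) — divide through by 3 ⇒ div: x = -5 or 5.

Answer: x ∈ {-5, 5}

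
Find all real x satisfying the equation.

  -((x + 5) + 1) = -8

Step 1. [-((x + 5) + 1) = -8] leading − — multiply by −1 ⇒ neg: (x + 5) + 1 = 8.
Step 2. [(x + 5) + 1 = 8] +1 is outermost — subtract 1 both sides ⇒ sub: x + 5 = 7.
Step 3. [x + 5 = 7] subtract 5: x sits inside (… + 5), so sub: x = 2.

Answer: x ∈ {2}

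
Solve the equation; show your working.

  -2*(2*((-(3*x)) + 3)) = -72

Step 1. [-2*(2*((-(3*x)) + 3)) = -72] -2·(inner) — divide through by -2. So div: 2*((-(3*x)) + 3) = 36.
Step 2. [2*((-(3*x)) + 3) = 36] 2 out front; divide by 2. So div: (-(3*x)) + 3 = 18.
Step 3. [(-(3*x)) + 3 = 18] 3 comes off first (subtract 3), so sub: -(3*x) = 15.
Step 4. [-(3*x) = 15] leading − — multiply by −1 ⇒ neg: 3*x = -15.
Step 5. [3*x = -15] divide by the outer 3, so div: x = -5.

Answer: x ∈ {-5}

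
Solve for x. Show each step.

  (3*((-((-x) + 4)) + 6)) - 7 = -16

Step 1. [(3*((-((-x) + 4)) + 6)) - 7 = -16] add 7: x sits inside (… - 7) ⇒ sub: 3*((-((-x) + 4)) + 6) = -9.
Step 2. [3*((-((-x) + 4)) + 6) = -9] leading coefficient 3: divide by 3 ⇒ div: (-((-x) + 4)) + 6 = -3.
Step 3. [(-((-x) + 4)) + 6 = -3] 6 comes off first (subtract 6). So sub: -((-x) + 4) = -9.
Step 4. [-((-x) + 4) = -9] leading − — multiply by −1, so neg: (-x) + 4 = 9.
Step 5. [(-x) + 4 = 9] +4 is outermost — subtract 4 both sides. So sub: -x = 5.
Step 6. [-x = 5] LHS negated; negate both sides ⇒ neg: x = -5.

Answer: x ∈ {-5}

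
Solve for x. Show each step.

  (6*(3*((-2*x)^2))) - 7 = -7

Step 1. [(6*(3*((-2*x)^2))) - 7 = -7] the outer -7 inverts by adding 7, so sub: 6*(3*((-2*x)^2)) = 0.
Step 2. [6*(3*((-2*x)^2)) = 0] 6 out front; divide by 6 ⇒ div: 3*((-2*x)^2) = 0.
Step 3. [3*((-2*x)^2) = 0] leading coefficient 3: divide by 3, so div: (-2*x)^2 = 0.
Step 4. [(-2*x)^2 = 0] √ both sides: 0 ≥ 0 gives two branches ⇒ sqrt: -2*x = 0.
Step 5. [-2*x = 0] -2 out front; divide by -2. So div: x = 0.

Answer: x ∈ {0}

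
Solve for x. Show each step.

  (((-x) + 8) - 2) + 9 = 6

Step 1. [(((-x) + 8) - 2) + 9 = 6] peel the +9: subtract 9 from each side ⇒ sub: ((-x) + 8) - 2 = -3.
Step 2. [((-x) + 8) - 2 = -3] the outer -2 inverts by adding 2. So sub: (-x) + 8 = -1.
Step 3. [(-x) + 8 = -1] 8 comes off first (subtract 8), so sub: -x = -9.
Step 4. [-x = -9] leading − — multiply by −1, so neg: x = 9.

Answer: x ∈ {9}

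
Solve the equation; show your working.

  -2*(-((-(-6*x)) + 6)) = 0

Step 1. [-2*(-((-(-6*x)) + 6)) = 0] -2 out front; divide by -2, so div: -((-(-6*x)) + 6) = 0.
Step 2. [-((-(-6*x)) + 6) = 0] LHS negated; negate both sides, so neg: (-(-6*x)) + 6 = 0.
Step 3. [(-(-6*x)) + 6 = 0] subtract 6: x sits inside (… + 6), so sub: -(-6*x) = -6.
Step 4. [-(-6*x) = -6] LHS negated; negate both sides. So neg: -6*x = 6.
Step 5. [-6*x = 6] leading coefficient -6: divide by -6 ⇒ div: x = -1.

Answer: x ∈ {-1}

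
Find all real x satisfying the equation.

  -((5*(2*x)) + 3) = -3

Step 1. [-((5*(2*x)) + 3) = -3] LHS negated; negate both sides. So neg: (5*(2*x)) + 3 = 3.
Step 2. [(5*(2*x)) + 3 = 3] peel the +3: subtract 3 from each side, so sub: 5*(2*x) = 0.
Step 3. [5*(2*x) = 0] leading coefficient 5: divide by 5 ⇒ div: 2*x = 0.
Step 4. [2*x = 0] LHS = 2·(…); ÷2 both sides ⇒ div: x = 0.

Answer: x ∈ {0}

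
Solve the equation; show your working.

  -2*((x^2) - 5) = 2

Step 1. [-2*((x^2) - 5) = 2] divide by the outer -2 ⇒ div: (x^2) - 5 = -1.
Step 2. [(x^2) - 5 = -1] add 5: x sits inside (… - 5), so sub: x^2 = 4.
Step 3. [x^2 = 4] √ both sides: 4 ≥ 0 gives two branches, so sqrt: x = 2 or -2.

Answer: x ∈ {-2, 2}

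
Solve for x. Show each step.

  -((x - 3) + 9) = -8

Step 1. [-((x - 3) + 9) = -8] LHS negated; negate both sides ⇒ neg: (x - 3) + 9 = 8.
Step 2. [(x - 3) + 9 = 8] 9 comes off first (subtract 9). So sub: x - 3 = -1.
Step 3. [x - 3 = -1] -3 is outermost — add 3 both sides ⇒ sub: x = 2.

Answer: x ∈ {2}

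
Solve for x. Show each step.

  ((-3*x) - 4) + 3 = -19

Step 1. [((-3*x) - 4) + 3 = -19] 3 comes off first (subtract 3), so sub: (-3*x) - 4 = -22.
Step 2. [(-3*x) - 4 = -22] the outer -4 inverts by adding 4. So sub: -3*x = -18.
Step 3. [-3*x = -18] leading coefficient -3: divide by -3 ⇒ div: x = 6.

Answer: x ∈ {6}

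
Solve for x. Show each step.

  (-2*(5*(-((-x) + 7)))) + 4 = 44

Step 1. [(-2*(5*(-((-x) + 7)))) + 4 = 44] common factor -2 (LHS and 44) — divide through, so factor: (5*(-((-x) + 7))) - 2 = -22.
Step 2. [(5*(-((-x) + 7))) - 2 = -22] add 2: x sits inside (… - 2) ⇒ sub: 5*(-((-x) + 7)) = -20.
Step 3. [5*(-((-x) + 7)) = -20] leading coefficient 5: divide by 5 ⇒ div: -((-x) + 7) = -4.
Step 4. [-((-x) + 7) = -4] LHS negated; negate both sides ⇒ neg: (-x) + 7 = 4.
Step 5. [(-x) + 7 = 4] subtract 7: x sits inside (… + 7). So sub: -x = -3.
Step 6. [-x = -3] leading − — multiply by −1. So neg: x = 3.

Answer: x ∈ {3}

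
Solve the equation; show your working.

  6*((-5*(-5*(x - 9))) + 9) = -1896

Step 1. [6*((-5*(-5*(x - 9))) + 9) = -1896] leading coefficient 6: divide by 6. So div: (-5*(-5*(x - 9))) + 9 = -316.
Step 2. [(-5*(-5*(x - 9))) + 9 = -316] 9 comes off first (subtract 9) ⇒ sub: -5*(-5*(x - 9)) = -325.
Step 3. [-5*(-5*(x - 9)) = -325] LHS = -5·(…); ÷-5 both sides. So div: -5*(x - 9) = 65.
Step 4. [-5*(x - 9) = 65] -5 out front; divide by -5 ⇒ div: x - 9 = -13.
Step 5. [x - 9 = -13] 9 comes off first (add 9) ⇒ sub: x = -4.

Answer: x ∈ {-4}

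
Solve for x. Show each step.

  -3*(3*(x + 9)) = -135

Step 1. [-3*(3*(x + 9)) = -135] leading coefficient -3: divide by -3, so div: 3*(x + 9) = 45.
Step 2. [3*(x + 9) = 45] 3 out front; divide by 3. So div: x + 9 = 15.
Step 3. [x + 9 = 15] the outer +9 inverts by subtracting 9. So sub: x = 6.

Answer: x ∈ {6}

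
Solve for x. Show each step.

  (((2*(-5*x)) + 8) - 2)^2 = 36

Step 1. [(((2*(-5*x)) + 8) - 2)^2 = 36] LHS squared, RHS 36 ≥ 0: apply √ (±) ⇒ sqrt: ((2*(-5*x)) + 8) - 2 = 6 or -6.
Step 2. [((2*(-5*x)) + 8) - 2 = 6 or -6] -2 is outermost — add 2 both sides ⇒ sub: (2*(-5*x)) + 8 = 8 or -4.
Step 3. [(2*(-5*x)) + 8 = 8 or -4] 2 divides every term; factor it out. So factor: (-5*x) + 4 = 4 or -2.
Step 4. [(-5*x) + 4 = 4 or -2] peel the +4: subtract 4 from each side ⇒ sub: -5*x = 0 or -6.
Step 5. [-5*x = 0 or -6] -5·(inner) — divide through by -5 ⇒ div: x = 0 or 6/5.

Answer: x ∈ {0, 6/5}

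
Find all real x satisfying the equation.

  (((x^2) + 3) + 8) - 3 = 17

Step 1. [(((x^2) + 3) + 8) - 3 = 17] the outer -3 inverts by adding 3. So sub: ((x^2) + 3) + 8 = 20.
Step 2. [((x^2) + 3) + 8 = 20] the outer +8 inverts by subtracting 8, so sub: (x^2) + 3 = 12.
Step 3. [(x^2) + 3 = 12] +3 is outermost — subtract 3 both sides. So sub: x^2 = 9.
Step 4. [x^2 = 9] LHS squared, RHS 9 ≥ 0: apply √ (±), so sqrt: x = 3 or -3.

Answer: x ∈ {-3, 3}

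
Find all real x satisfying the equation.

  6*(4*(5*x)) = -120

Step 1. [6*(4*(5*x)) = -120] LHS = 6·(…); ÷6 both sides. So div: 4*(5*x) = -20.
Step 2. [4*(5*x) = -20] leading coefficient 4: divide by 4, so div: 5*x = -5.
Step 3. [5*x = -5] 5 out front; divide by 5, so div: x = -1.

Answer: x ∈ {-1}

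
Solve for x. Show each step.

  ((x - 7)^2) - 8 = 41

Step 1. [((x - 7)^2) - 8 = 41] add 8: x sits inside (… - 8). So sub: (x - 7)^2 = 49.
Step 2. [(x - 7)^2 = 49] 49 ≥ 0, LHS is (·)² — take ±√. So sqrt: x - 7 = 7 or -7.
Step 3. [x - 7 = 7 or -7] the outer -7 inverts by adding 7 ⇒ sub: x = 14 or 0.

Answer: x ∈ {0, 14}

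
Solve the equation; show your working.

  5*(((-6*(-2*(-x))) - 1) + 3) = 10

Step 1. [5*(((-6*(-2*(-x))) - 1) + 3) = 10] 5 out front; divide by 5. So div: ((-6*(-2*(-x))) - 1) + 3 = 2.
Step 2. [((-6*(-2*(-x))) - 1) + 3 = 2] 3 comes off first (subtract 3), so sub: (-6*(-2*(-x))) - 1 = -1.
Step 3. [(-6*(-2*(-x))) - 1 = -1] the outer -1 inverts by adding 1. So sub: -6*(-2*(-x)) = 0.
Step 4. [-6*(-2*(-x)) = 0] divide by the outer -6, so div: -2*(-x) = 0.
Step 5. [-2*(-x) = 0] LHS = -2·(…); ÷-2 both sides. So div: -x = 0.
Step 6. [-x = 0] leading − — multiply by −1. So neg: x = 0.

Answer: x ∈ {0}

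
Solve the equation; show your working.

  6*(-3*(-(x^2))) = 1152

Step 1. [6*(-3*(-(x^2))) = 1152] 6·(inner) — divide through by 6. So div: -3*(-(x^2)) = 192.
Step 2. [-3*(-(x^2)) = 192] -3·(inner) — divide through by -3 ⇒ div: -(x^2) = -64.
Step 3. [-(x^2) = -64] leading − — multiply by −1, so neg: x^2 = 64.
Step 4. [x^2 = 64] 64 ≥ 0, LHS is (·)² — take ±√. So sqrt: x = 8 or -8.

Answer: x ∈ {-8, 8}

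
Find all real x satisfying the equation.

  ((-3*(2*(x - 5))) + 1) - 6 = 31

Step 1. [((-3*(2*(x - 5))) + 1) - 6 = 31] -6 is outermost — add 6 both sides. So sub: (-3*(2*(x - 5))) + 1 = 37.
Step 2. [(-3*(2*(x - 5))) + 1 = 37] 1 comes off first (subtract 1). So sub: -3*(2*(x - 5)) = 36.
Step 3. [-3*(2*(x - 5)) = 36] LHS = -3·(…); ÷-3 both sides. So div: 2*(x - 5) = -12.
Step 4. [2*(x - 5) = -12] LHS = 2·(…); ÷2 both sides ⇒ div: x - 5 = -6.
Step 5. [x - 5 = -6] the outer -5 inverts by adding 5 ⇒ sub: x = -1.

Answer: x ∈ {-1}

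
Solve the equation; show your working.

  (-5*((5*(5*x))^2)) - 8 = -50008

Step 1. [(-5*((5*(5*x))^2)) - 8 = -50008] add 8: x sits inside (… - 8). So sub: -5*((5*(5*x))^2) = -50000.
Step 2. [-5*((5*(5*x))^2) = -50000] -5 out front; divide by -5, so div: (5*(5*x))^2 = 10000.
Step 3. [(5*(5*x))^2 = 10000] LHS squared, RHS 10000 ≥ 0: apply √ (±). So sqrt: 5*(5*x) = 100 or -100.
Step 4. [5*(5*x) = 100 or -100] divide by the outer 5 ⇒ div: 5*x = 20 or -20.
Step 5. [5*x = 20 or -20] 5 out front; divide by 5, so div: x = 4 or -4.

Answer: x ∈ {-4, 4}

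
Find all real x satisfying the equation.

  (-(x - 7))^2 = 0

Step 1. [(-(x - 7))^2 = 0] √ both sides: 0 ≥ 0 gives two branches. So sqrt: -(x - 7) = 0.
Step 2. [-(x - 7) = 0] LHS negated; negate both sides, so neg: x - 7 = 0.
Step 3. [x - 7 = 0] -7 is outermost — add 7 both sides ⇒ sub: x = 7.

Answer: x ∈ {7}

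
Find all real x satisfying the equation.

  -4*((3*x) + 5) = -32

Step 1. [-4*((3*x) + 5) = -32] LHS = -4·(…); ÷-4 both sides ⇒ div: (3*x) + 5 = 8.
Step 2. [(3*x) + 5 = 8] +5 is outermost — subtract 5 both sides, so sub: 3*x = 3.
Step 3. [3*x = 3] leading coefficient 3: divide by 3, so div: x = 1.

Answer: x ∈ {1}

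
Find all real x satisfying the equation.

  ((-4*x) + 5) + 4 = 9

Step 1. [((-4*x) + 5) + 4 = 9] subtract 4: x sits inside (… + 4). So sub: (-4*x) + 5 = 5.
Step 2. [(-4*x) + 5 = 5] 5 comes off first (subtract 5) ⇒ sub: -4*x = 0.
Step 3. [-4*x = 0] -4 out front; divide by -4 ⇒ div: x = 0.

Answer: x ∈ {0}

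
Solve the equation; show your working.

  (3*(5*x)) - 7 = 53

Step 1. [(3*(5*x)) - 7 = 53] -7 is outermost — add 7 both sides. So sub: 3*(5*x) = 60.
Step 2. [3*(5*x) = 60] 3 out front; divide by 3 ⇒ div: 5*x = 20.
Step 3. [5*x = 20] LHS = 5·(…); ÷5 both sides ⇒ div: x = 4.

Answer: x ∈ {4}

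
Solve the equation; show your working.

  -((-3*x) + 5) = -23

Step 1. [-((-3*x) + 5) = -23] flip signs both sides, so neg: (-3*x) + 5 = 23.
Step 2. [(-3*x) + 5 = 23] subtract 5: x sits inside (… + 5), so sub: -3*x = 18.
Step 3. [-3*x = 18] -3·(inner) — divide through by -3. So div: x = -6.

Answer: x ∈ {-6}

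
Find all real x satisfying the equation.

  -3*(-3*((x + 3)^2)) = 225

Step 1. [-3*(-3*((x + 3)^2)) = 225] -3·(inner) — divide through by -3, so div: -3*((x + 3)^2) = -75.
Step 2. [-3*((x + 3)^2) = -75] -3·(inner) — divide through by -3. So div: (x + 3)^2 = 25.
Step 3. [(x + 3)^2 = 25] √ both sides: 25 ≥ 0 gives two branches. So sqrt: x + 3 = 5 or -5.
Step 4. [x + 3 = 5 or -5] the outer +3 inverts by subtracting 3, so sub: x = 2 or -8.

Answer: x ∈ {-8, 2}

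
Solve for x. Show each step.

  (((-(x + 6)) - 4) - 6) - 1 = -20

Step 1. [(((-(x + 6)) - 4) - 6) - 1 = -20] 1 comes off first (add 1), so sub: ((-(x + 6)) - 4) - 6 = -19.
Step 2. [((-(x + 6)) - 4) - 6 = -19] 6 comes off first (add 6) ⇒ sub: (-(x + 6)) - 4 = -13.
Step 3. [(-(x + 6)) - 4 = -13] 4 comes off first (add 4), so sub: -(x + 6) = -9.
Step 4. [-(x + 6) = -9] leading − — multiply by −1 ⇒ neg: x + 6 = 9.
Step 5. [x + 6 = 9] the outer +6 inverts by subtracting 6. So sub: x = 3.

Answer: x ∈ {3}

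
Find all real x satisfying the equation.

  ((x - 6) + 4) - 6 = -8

Step 1. [((x - 6) + 4) - 6 = -8] the outer -6 inverts by adding 6. So sub: (x - 6) + 4 = -2.
Step 2. [(x - 6) + 4 = -2] 4 comes off first (subtract 4) ⇒ sub: x - 6 = -6.
Step 3. [x - 6 = -6] peel the -6: add 6 from each side, so sub: x = 0.

Answer: x ∈ {0}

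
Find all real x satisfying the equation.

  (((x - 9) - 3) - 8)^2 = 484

Step 1. [(((x - 9) - 3) - 8)^2 = 484] LHS squared, RHS 484 ≥ 0: apply √ (±), so sqrt: ((x - 9) - 3) - 8 = 22 or -22.
Step 2. [((x - 9) - 3) - 8 = 22 or -22] the outer -8 inverts by adding 8, so sub: (x - 9) - 3 = 30 or -14.
Step 3. [(x - 9) - 3 = 30 or -14] -3 is outermost — add 3 both sides. So sub: x - 9 = 33 or -11.
Step 4. [x - 9 = 33 or -11] 9 comes off first (add 9), so sub: x = 42 or -2.

Answer: x ∈ {-2, 42}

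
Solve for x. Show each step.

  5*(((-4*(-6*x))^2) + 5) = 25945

Step 1. [5*(((-4*(-6*x))^2) + 5) = 25945] 5·(inner) — divide through by 5, so div: ((-4*(-6*x))^2) + 5 = 5189.
Step 2. [((-4*(-6*x))^2) + 5 = 5189] peel the +5: subtract 5 from each side, so sub: (-4*(-6*x))^2 = 5184.
Step 3. [(-4*(-6*x))^2 = 5184] 5184 ≥ 0, LHS is (·)² — take ±√, so sqrt: -4*(-6*x) = 72 or -72.
Step 4. [-4*(-6*x) = 72 or -72] LHS = -4·(…); ÷-4 both sides ⇒ div: -6*x = -18 or 18.
Step 5. [-6*x = -18 or 18] LHS = -6·(…); ÷-6 both sides, so div: x = 3 or -3.

Answer: x ∈ {-3, 3}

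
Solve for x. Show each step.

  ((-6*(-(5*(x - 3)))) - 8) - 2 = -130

Step 1. [((-6*(-(5*(x - 3)))) - 8) - 2 = -130] peel the -2: add 2 from each side ⇒ sub: (-6*(-(5*(x - 3)))) - 8 = -128.
Step 2. [(-6*(-(5*(x - 3)))) - 8 = -128] peel the -8: add 8 from each side. So sub: -6*(-(5*(x - 3))) = -120.
Step 3. [-6*(-(5*(x - 3))) = -120] -6·(inner) — divide through by -6 ⇒ div: -(5*(x - 3)) = 20.
Step 4. [-(5*(x - 3)) = 20] LHS negated; negate both sides, so neg: 5*(x - 3) = -20.
Step 5. [5*(x - 3) = -20] 5 out front; divide by 5 ⇒ div: x - 3 = -4.
Step 6. [x - 3 = -4] peel the -3: add 3 from each side. So sub: x = -1.

Answer: x ∈ {-1}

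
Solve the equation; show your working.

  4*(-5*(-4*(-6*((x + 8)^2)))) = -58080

Step 1. [4*(-5*(-4*(-6*((x + 8)^2)))) = -58080] leading coefficient 4: divide by 4, so div: -5*(-4*(-6*((x + 8)^2))) = -14520.
Step 2. [-5*(-4*(-6*((x + 8)^2))) = -14520] LHS = -5·(…); ÷-5 both sides ⇒ div: -4*(-6*((x + 8)^2)) = 2904.
Step 3. [-4*(-6*((x + 8)^2)) = 2904] leading coefficient -4: divide by -4 ⇒ div: -6*((x + 8)^2) = -726.
Step 4. [-6*((x + 8)^2) = -726] LHS = -6·(…); ÷-6 both sides ⇒ div: (x + 8)^2 = 121.
Step 5. [(x + 8)^2 = 121] LHS squared, RHS 121 ≥ 0: apply √ (±). So sqrt: x + 8 = 11 or -11.
Step 6. [x + 8 = 11 or -11] +8 is outermost — subtract 8 both sides. So sub: x = 3 or -19.

Answer: x ∈ {-19, 3}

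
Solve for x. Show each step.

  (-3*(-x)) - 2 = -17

Step 1. [(-3*(-x)) - 2 = -17] the outer -2 inverts by adding 2, so sub: -3*(-x) = -15.
Step 2. [-3*(-x) = -15] LHS = -3·(…); ÷-3 both sides, so div: -x = 5.
Step 3. [-x = 5] LHS negated; negate both sides ⇒ neg: x = -5.

Answer: x ∈ {-5}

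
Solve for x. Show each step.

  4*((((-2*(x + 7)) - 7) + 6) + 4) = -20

Step 1. [4*((((-2*(x + 7)) - 7) + 6) + 4) = -20] 4·(inner) — divide through by 4 ⇒ div: (((-2*(x + 7)) - 7) + 6) + 4 = -5.
Step 2. [(((-2*(x + 7)) - 7) + 6) + 4 = -5] +4 is outermost — subtract 4 both sides. So sub: ((-2*(x + 7)) - 7) + 6 = -9.
Step 3. [((-2*(x + 7)) - 7) + 6 = -9] peel the +6: subtract 6 from each side. So sub: (-2*(x + 7)) - 7 = -15.
Step 4. [(-2*(x + 7)) - 7 = -15] -7 is outermost — add 7 both sides. So sub: -2*(x + 7) = -8.
Step 5. [-2*(x + 7) = -8] LHS = -2·(…); ÷-2 both sides. So div: x + 7 = 4.
Step 6. [x + 7 = 4] peel the +7: subtract 7 from each side, so sub: x = -3.

Answer: x ∈ {-3}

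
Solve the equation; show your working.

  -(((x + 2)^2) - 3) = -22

Step 1. [-(((x + 2)^2) - 3) = -22] LHS negated; negate both sides. So neg: ((x + 2)^2) - 3 = 22.
Step 2. [((x + 2)^2) - 3 = 22] the outer -3 inverts by adding 3 ⇒ sub: (x + 2)^2 = 25.
Step 3. [(x + 2)^2 = 25] √ both sides: 25 ≥ 0 gives two branches ⇒ sqrt: x + 2 = 5 or -5.
Step 4. [x + 2 = 5 or -5] 2 comes off first (subtract 2). So sub: x = 3 or -7.

Answer: x ∈ {-7, 3}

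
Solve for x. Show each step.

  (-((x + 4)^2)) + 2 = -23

Step 1. [(-((x + 4)^2)) + 2 = -23] peel the +2: subtract 2 from each side. So sub: -((x + 4)^2) = -25.
Step 2. [-((x + 4)^2) = -25] LHS negated; negate both sides, so neg: (x + 4)^2 = 25.
Step 3. [(x + 4)^2 = 25] √ both sides: 25 ≥ 0 gives two branches ⇒ sqrt: x + 4 = 5 or -5.
Step 4. [x + 4 = 5 or -5] the outer +4 inverts by subtracting 4, so sub: x = 1 or -9.

Answer: x ∈ {-9, 1}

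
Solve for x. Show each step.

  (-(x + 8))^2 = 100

Step 1. [(-(x + 8))^2 = 100] √ both sides: 100 ≥ 0 gives two branches. So sqrt: -(x + 8) = 10 or -10.
Step 2. [-(x + 8) = 10 or -10] LHS negated; negate both sides ⇒ neg: x + 8 = -10 or 10.
Step 3. [x + 8 = -10 or 10] 8 comes off first (subtract 8) ⇒ sub: x = -18 or 2.

Answer: x ∈ {-18, 2}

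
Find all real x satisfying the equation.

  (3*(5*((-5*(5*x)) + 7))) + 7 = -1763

Step 1. [(3*(5*((-5*(5*x)) + 7))) + 7 = -1763] +7 is outermost — subtract 7 both sides, so sub: 3*(5*((-5*(5*x)) + 7)) = -1770.
Step 2. [3*(5*((-5*(5*x)) + 7)) = -1770] divide by the outer 3, so div: 5*((-5*(5*x)) + 7) = -590.
Step 3. [5*((-5*(5*x)) + 7) = -590] 5 out front; divide by 5 ⇒ div: (-5*(5*x)) + 7 = -118.
Step 4. [(-5*(5*x)) + 7 = -118] the outer +7 inverts by subtracting 7 ⇒ sub: -5*(5*x) = -125.
Step 5. [-5*(5*x) = -125] leading coefficient -5: divide by -5, so div: 5*x = 25.
Step 6. [5*x = 25] 5·(inner) — divide through by 5. So div: x = 5.

Answer: x ∈ {5}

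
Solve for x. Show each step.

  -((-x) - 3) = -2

Step 1. [-((-x) - 3) = -2] leading − — multiply by −1, so neg: (-x) - 3 = 2.
Step 2. [(-x) - 3 = 2] add 3: x sits inside (… - 3). So sub: -x = 5.
Step 3. [-x = 5] LHS negated; negate both sides ⇒ neg: x = -5.

Answer: x ∈ {-5}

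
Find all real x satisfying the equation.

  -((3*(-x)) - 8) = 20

Step 1. [-((3*(-x)) - 8) = 20] LHS negated; negate both sides ⇒ neg: (3*(-x)) - 8 = -20.
Step 2. [(3*(-x)) - 8 = -20] -8 is outermost — add 8 both sides, so sub: 3*(-x) = -12.
Step 3. [3*(-x) = -12] divide by the outer 3 ⇒ div: -x = -4.
Step 4. [-x = -4] flip signs both sides ⇒ neg: x = 4.

Answer: x ∈ {4}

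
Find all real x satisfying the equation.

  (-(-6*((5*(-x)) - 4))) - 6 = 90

Step 1. [(-(-6*((5*(-x)) - 4))) - 6 = 90] 6 comes off first (add 6) ⇒ sub: -(-6*((5*(-x)) - 4)) = 96.
Step 2. [-(-6*((5*(-x)) - 4)) = 96] flip signs both sides. So neg: -6*((5*(-x)) - 4) = -96.
Step 3. [-6*((5*(-x)) - 4) = -96] -6·(inner) — divide through by -6 ⇒ div: (5*(-x)) - 4 = 16.
Step 4. [(5*(-x)) - 4 = 16] peel the -4: add 4 from each side ⇒ sub: 5*(-x) = 20.
Step 5. [5*(-x) = 20] 5 out front; divide by 5 ⇒ div: -x = 4.
Step 6. [-x = 4] leading − — multiply by −1 ⇒ neg: x = -4.

Answer: x ∈ {-4}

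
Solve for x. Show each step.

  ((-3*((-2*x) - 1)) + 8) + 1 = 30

Step 1. [((-3*((-2*x) - 1)) + 8) + 1 = 30] +1 is outermost — subtract 1 both sides ⇒ sub: (-3*((-2*x) - 1)) + 8 = 29.
Step 2. [(-3*((-2*x) - 1)) + 8 = 29] the outer +8 inverts by subtracting 8. So sub: -3*((-2*x) - 1) = 21.
Step 3. [-3*((-2*x) - 1) = 21] -3·(inner) — divide through by -3 ⇒ div: (-2*x) - 1 = -7.
Step 4. [(-2*x) - 1 = -7] the outer -1 inverts by adding 1, so sub: -2*x = -6.
Step 5. [-2*x = -6] -2 out front; divide by -2, so div: x = 3.

Answer: x ∈ {3}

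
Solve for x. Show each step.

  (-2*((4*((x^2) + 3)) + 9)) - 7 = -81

Step 1. [(-2*((4*((x^2) + 3)) + 9)) - 7 = -81] add 7: x sits inside (… - 7). So sub: -2*((4*((x^2) + 3)) + 9) = -74.
Step 2. [-2*((4*((x^2) + 3)) + 9) = -74] -2 out front; divide by -2, so div: (4*((x^2) + 3)) + 9 = 37.
Step 3. [(4*((x^2) + 3)) + 9 = 37] +9 is outermost — subtract 9 both sides, so sub: 4*((x^2) + 3) = 28.
Step 4. [4*((x^2) + 3) = 28] LHS = 4·(…); ÷4 both sides. So div: (x^2) + 3 = 7.
Step 5. [(x^2) + 3 = 7] +3 is outermost — subtract 3 both sides, so sub: x^2 = 4.
Step 6. [x^2 = 4] √ both sides: 4 ≥ 0 gives two branches. So sqrt: x = 2 or -2.

Answer: x ∈ {-2, 2}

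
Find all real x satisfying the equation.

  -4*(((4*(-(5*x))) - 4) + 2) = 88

Step 1. [-4*(((4*(-(5*x))) - 4) + 2) = 88] divide by the outer -4. So div: ((4*(-(5*x))) - 4) + 2 = -22.
Step 2. [((4*(-(5*x))) - 4) + 2 = -22] +2 is outermost — subtract 2 both sides, so sub: (4*(-(5*x))) - 4 = -24.
Step 3. [(4*(-(5*x))) - 4 = -24] 4 divides every term; factor it out ⇒ factor: (-(5*x)) - 1 = -6.
Step 4. [(-(5*x)) - 1 = -6] the outer -1 inverts by adding 1. So sub: -(5*x) = -5.
Step 5. [-(5*x) = -5] leading − — multiply by −1 ⇒ neg: 5*x = 5.
Step 6. [5*x = 5] divide by the outer 5, so div: x = 1.

Answer: x ∈ {1}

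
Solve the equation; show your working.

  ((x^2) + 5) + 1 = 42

Step 1. [((x^2) + 5) + 1 = 42] the outer +1 inverts by subtracting 1. So sub: (x^2) + 5 = 41.
Step 2. [(x^2) + 5 = 41] peel the +5: subtract 5 from each side ⇒ sub: x^2 = 36.
Step 3. [x^2 = 36] 36 ≥ 0, LHS is (·)² — take ±√, so sqrt: x = 6 or -6.

Answer: x ∈ {-6, 6}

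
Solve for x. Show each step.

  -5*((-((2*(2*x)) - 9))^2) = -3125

Step 1. [-5*((-((2*(2*x)) - 9))^2) = -3125] divide by the outer -5, so div: (-((2*(2*x)) - 9))^2 = 625.
Step 2. [(-((2*(2*x)) - 9))^2 = 625] √ both sides: 625 ≥ 0 gives two branches ⇒ sqrt: -((2*(2*x)) - 9) = 25 or -25.
Step 3. [-((2*(2*x)) - 9) = 25 or -25] LHS negated; negate both sides ⇒ neg: (2*(2*x)) - 9 = -25 or 25.
Step 4. [(2*(2*x)) - 9 = -25 or 25] -9 is outermost — add 9 both sides. So sub: 2*(2*x) = -16 or 34.
Step 5. [2*(2*x) = -16 or 34] leading coefficient 2: divide by 2, so div: 2*x = -8 or 17.
Step 6. [2*x = -8 or 17] divide by the outer 2 ⇒ div: x = -4 or 17/2.

Answer: x ∈ {-4, 17/2}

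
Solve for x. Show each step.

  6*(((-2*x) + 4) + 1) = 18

Step 1. [6*(((-2*x) + 4) + 1) = 18] LHS = 6·(…); ÷6 both sides ⇒ div: ((-2*x) + 4) + 1 = 3.
Step 2. [((-2*x) + 4) + 1 = 3] peel the +1: subtract 1 from each side ⇒ sub: (-2*x) + 4 = 2.
Step 3. [(-2*x) + 4 = 2] subtract 4: x sits inside (… + 4) ⇒ sub: -2*x = -2.
Step 4. [-2*x = -2] divide by the outer -2 ⇒ div: x = 1.

Answer: x ∈ {1}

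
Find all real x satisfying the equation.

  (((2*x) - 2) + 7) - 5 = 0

Step 1. [(((2*x) - 2) + 7) - 5 = 0] -5 is outermost — add 5 both sides, so sub: ((2*x) - 2) + 7 = 5.
Step 2. [((2*x) - 2) + 7 = 5] 7 comes off first (subtract 7). So sub: (2*x) - 2 = -2.
Step 3. [(2*x) - 2 = -2] 2 divides every term; factor it out, so factor: x - 1 = -1.
Step 4. [x - 1 = -1] the outer -1 inverts by adding 1, so sub: x = 0.

Answer: x ∈ {0}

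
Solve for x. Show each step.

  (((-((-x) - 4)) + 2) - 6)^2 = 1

Step 1. [(((-((-x) - 4)) + 2) - 6)^2 = 1] LHS squared, RHS 1 ≥ 0: apply √ (±), so sqrt: ((-((-x) - 4)) + 2) - 6 = 1 or -1.
Step 2. [((-((-x) - 4)) + 2) - 6 = 1 or -1] 6 comes off first (add 6) ⇒ sub: (-((-x) - 4)) + 2 = 7 or 5.
Step 3. [(-((-x) - 4)) + 2 = 7 or 5] peel the +2: subtract 2 from each side, so sub: -((-x) - 4) = 5 or 3.
Step 4. [-((-x) - 4) = 5 or 3] LHS negated; negate both sides ⇒ neg: (-x) - 4 = -5 or -3.
Step 5. [(-x) - 4 = -5 or -3] the outer -4 inverts by adding 4 ⇒ sub: -x = -1 or 1.
Step 6. [-x = -1 or 1] flip signs both sides, so neg: x = 1 or -1.

Answer: x ∈ {-1, 1}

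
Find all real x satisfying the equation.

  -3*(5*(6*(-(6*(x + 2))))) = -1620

Step 1. [-3*(5*(6*(-(6*(x + 2))))) = -1620] divide by the outer -3, so div: 5*(6*(-(6*(x + 2)))) = 540.
Step 2. [5*(6*(-(6*(x + 2)))) = 540] leading coefficient 5: divide by 5, so div: 6*(-(6*(x + 2))) = 108.
Step 3. [6*(-(6*(x + 2))) = 108] divide by the outer 6. So div: -(6*(x + 2)) = 18.
Step 4. [-(6*(x + 2)) = 18] leading − — multiply by −1 ⇒ neg: 6*(x + 2) = -18.
Step 5. [6*(x + 2) = -18] leading coefficient 6: divide by 6, so div: x + 2 = -3.
Step 6. [x + 2 = -3] 2 comes off first (subtract 2). So sub: x = -5.

Answer: x ∈ {-5}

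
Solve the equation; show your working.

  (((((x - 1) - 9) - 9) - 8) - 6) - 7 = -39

Step 1. [(((((x - 1) - 9) - 9) - 8) - 6) - 7 = -39] the outer -7 inverts by adding 7, so sub: ((((x - 1) - 9) - 9) - 8) - 6 = -32.
Step 2. [((((x - 1) - 9) - 9) - 8) - 6 = -32] peel the -6: add 6 from each side, so sub: (((x - 1) - 9) - 9) - 8 = -26.
Step 3. [(((x - 1) - 9) - 9) - 8 = -26] 8 comes off first (add 8) ⇒ sub: ((x - 1) - 9) - 9 = -18.
Step 4. [((x - 1) - 9) - 9 = -18] peel the -9: add 9 from each side ⇒ sub: (x - 1) - 9 = -9.
Step 5. [(x - 1) - 9 = -9] the outer -9 inverts by adding 9, so sub: x - 1 = 0.
Step 6. [x - 1 = 0] the outer -1 inverts by adding 1 ⇒ sub: x = 1.

Answer: x ∈ {1}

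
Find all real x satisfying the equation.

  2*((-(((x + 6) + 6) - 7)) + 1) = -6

Step 1. [2*((-(((x + 6) + 6) - 7)) + 1) = -6] LHS = 2·(…); ÷2 both sides. So div: (-(((x + 6) + 6) - 7)) + 1 = -3.
Step 2. [(-(((x + 6) + 6) - 7)) + 1 = -3] +1 is outermost — subtract 1 both sides ⇒ sub: -(((x + 6) + 6) - 7) = -4.
Step 3. [-(((x + 6) + 6) - 7) = -4] flip signs both sides. So neg: ((x + 6) + 6) - 7 = 4.
Step 4. [((x + 6) + 6) - 7 = 4] -7 is outermost — add 7 both sides. So sub: (x + 6) + 6 = 11.
Step 5. [(x + 6) + 6 = 11] +6 is outermost — subtract 6 both sides ⇒ sub: x + 6 = 5.
Step 6. [x + 6 = 5] the outer +6 inverts by subtracting 6, so sub: x = -1.

Answer: x ∈ {-1}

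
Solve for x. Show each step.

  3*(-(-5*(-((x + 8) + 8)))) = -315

Step 1. [3*(-(-5*(-((x + 8) + 8)))) = -315] leading coefficient 3: divide by 3. So div: -(-5*(-((x + 8) + 8))) = -105.
Step 2. [-(-5*(-((x + 8) + 8))) = -105] leading − — multiply by −1, so neg: -5*(-((x + 8) + 8)) = 105.
Step 3. [-5*(-((x + 8) + 8)) = 105] -5·(inner) — divide through by -5 ⇒ div: -((x + 8) + 8) = -21.
Step 4. [-((x + 8) + 8) = -21] leading − — multiply by −1 ⇒ neg: (x + 8) + 8 = 21.
Step 5. [(x + 8) + 8 = 21] 8 comes off first (subtract 8) ⇒ sub: x + 8 = 13.
Step 6. [x + 8 = 13] +8 is outermost — subtract 8 both sides. So sub: x = 5.

Answer: x ∈ {5}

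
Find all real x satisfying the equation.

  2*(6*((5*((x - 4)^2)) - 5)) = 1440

Step 1. [2*(6*((5*((x - 4)^2)) - 5)) = 1440] divide by the outer 2 ⇒ div: 6*((5*((x - 4)^2)) - 5) = 720.
Step 2. [6*((5*((x - 4)^2)) - 5) = 720] 6 out front; divide by 6. So div: (5*((x - 4)^2)) - 5 = 120.
Step 3. [(5*((x - 4)^2)) - 5 = 120] 5 | LHS and 5 | 120: pull 5 out. So factor: ((x - 4)^2) - 1 = 24.
Step 4. [((x - 4)^2) - 1 = 24] -1 is outermost — add 1 both sides. So sub: (x - 4)^2 = 25.
Step 5. [(x - 4)^2 = 25] √ both sides: 25 ≥ 0 gives two branches, so sqrt: x - 4 = 5 or -5.
Step 6. [x - 4 = 5 or -5] -4 is outermost — add 4 both sides ⇒ sub: x = 9 or -1.

Answer: x ∈ {-1, 9}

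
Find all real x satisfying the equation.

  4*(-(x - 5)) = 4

Step 1. [4*(-(x - 5)) = 4] LHS = 4·(…); ÷4 both sides. So div: -(x - 5) = 1.
Step 2. [-(x - 5) = 1] leading − — multiply by −1, so neg: x - 5 = -1.
Step 3. [x - 5 = -1] peel the -5: add 5 from each side. So sub: x = 4.

Answer: x ∈ {4}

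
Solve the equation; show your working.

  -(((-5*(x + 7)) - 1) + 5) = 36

Step 1. [-(((-5*(x + 7)) - 1) + 5) = 36] LHS negated; negate both sides ⇒ neg: ((-5*(x + 7)) - 1) + 5 = -36.
Step 2. [((-5*(x + 7)) - 1) + 5 = -36] subtract 5: x sits inside (… + 5). So sub: (-5*(x + 7)) - 1 = -41.
Step 3. [(-5*(x + 7)) - 1 = -41] the outer -1 inverts by adding 1 ⇒ sub: -5*(x + 7) = -40.
Step 4. [-5*(x + 7) = -40] -5·(inner) — divide through by -5, so div: x + 7 = 8.
Step 5. [x + 7 = 8] +7 is outermost — subtract 7 both sides, so sub: x = 1.

Answer: x ∈ {1}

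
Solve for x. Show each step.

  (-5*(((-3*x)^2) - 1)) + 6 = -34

Step 1. [(-5*(((-3*x)^2) - 1)) + 6 = -34] +6 is outermost — subtract 6 both sides, so sub: -5*(((-3*x)^2) - 1) = -40.
Step 2. [-5*(((-3*x)^2) - 1) = -40] -5·(inner) — divide through by -5. So div: ((-3*x)^2) - 1 = 8.
Step 3. [((-3*x)^2) - 1 = 8] 1 comes off first (add 1). So sub: (-3*x)^2 = 9.
Step 4. [(-3*x)^2 = 9] 9 ≥ 0, LHS is (·)² — take ±√ ⇒ sqrt: -3*x = 3 or -3.
Step 5. [-3*x = 3 or -3] -3·(inner) — divide through by -3 ⇒ div: x = -1 or 1.

Answer: x ∈ {-1, 1}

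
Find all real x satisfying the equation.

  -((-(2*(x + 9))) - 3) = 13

Step 1. [-((-(2*(x + 9))) - 3) = 13] flip signs both sides. So neg: (-(2*(x + 9))) - 3 = -13.
Step 2. [(-(2*(x + 9))) - 3 = -13] peel the -3: add 3 from each side. So sub: -(2*(x + 9)) = -10.
Step 3. [-(2*(x + 9)) = -10] LHS negated; negate both sides, so neg: 2*(x + 9) = 10.
Step 4. [2*(x + 9) = 10] leading coefficient 2: divide by 2 ⇒ div: x + 9 = 5.
Step 5. [x + 9 = 5] +9 is outermost — subtract 9 both sides, so sub: x = -4.

Answer: x ∈ {-4}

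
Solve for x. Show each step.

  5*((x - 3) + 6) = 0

Step 1. [5*((x - 3) + 6) = 0] divide by the outer 5 ⇒ div: (x - 3) + 6 = 0.
Step 2. [(x - 3) + 6 = 0] the outer +6 inverts by subtracting 6, so sub: x - 3 = -6.
Step 3. [x - 3 = -6] peel the -3: add 3 from each side, so sub: x = -3.

Answer: x ∈ {-3}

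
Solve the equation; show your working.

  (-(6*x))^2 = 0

Step 1. [(-(6*x))^2 = 0] 0 ≥ 0, LHS is (·)² — take ±√. So sqrt: -(6*x) = 0.
Step 2. [-(6*x) = 0] flip signs both sides. So neg: 6*x = 0.
Step 3. [6*x = 0] divide by the outer 6, so div: x = 0.

Answer: x ∈ {0}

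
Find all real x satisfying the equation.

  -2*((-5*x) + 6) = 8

Step 1. [-2*((-5*x) + 6) = 8] -2 out front; divide by -2 ⇒ div: (-5*x) + 6 = -4.
Step 2. [(-5*x) + 6 = -4] peel the +6: subtract 6 from each side, so sub: -5*x = -10.
Step 3. [-5*x = -10] -5 out front; divide by -5 ⇒ div: x = 2.

Answer: x ∈ {2}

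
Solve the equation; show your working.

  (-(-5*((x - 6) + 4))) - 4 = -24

Step 1. [(-(-5*((x - 6) + 4))) - 4 = -24] 4 comes off first (add 4), so sub: -(-5*((x - 6) + 4)) = -20.
Step 2. [-(-5*((x - 6) + 4)) = -20] leading − — multiply by −1 ⇒ neg: -5*((x - 6) + 4) = 20.
Step 3. [-5*((x - 6) + 4) = 20] leading coefficient -5: divide by -5. So div: (x - 6) + 4 = -4.
Step 4. [(x - 6) + 4 = -4] subtract 4: x sits inside (… + 4) ⇒ sub: x - 6 = -8.
Step 5. [x - 6 = -8] peel the -6: add 6 from each side, so sub: x = -2.

Answer: x ∈ {-2}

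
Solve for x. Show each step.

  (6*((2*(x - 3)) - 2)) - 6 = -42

Step 1. [(6*((2*(x - 3)) - 2)) - 6 = -42] common factor 6 (LHS and -42) — divide through ⇒ factor: ((2*(x - 3)) - 2) - 1 = -7.
Step 2. [((2*(x - 3)) - 2) - 1 = -7] -1 is outermost — add 1 both sides, so sub: (2*(x - 3)) - 2 = -6.
Step 3. [(2*(x - 3)) - 2 = -6] 2 comes off first (add 2), so sub: 2*(x - 3) = -4.
Step 4. [2*(x - 3) = -4] 2 out front; divide by 2, so div: x - 3 = -2.
Step 5. [x - 3 = -2] the outer -3 inverts by adding 3. So sub: x = 1.

Answer: x ∈ {1}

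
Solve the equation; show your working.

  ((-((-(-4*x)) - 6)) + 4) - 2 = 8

Step 1. [((-((-(-4*x)) - 6)) + 4) - 2 = 8] -2 is outermost — add 2 both sides, so sub: (-((-(-4*x)) - 6)) + 4 = 10.
Step 2. [(-((-(-4*x)) - 6)) + 4 = 10] +4 is outermost — subtract 4 both sides. So sub: -((-(-4*x)) - 6) = 6.
Step 3. [-((-(-4*x)) - 6) = 6] LHS negated; negate both sides ⇒ neg: (-(-4*x)) - 6 = -6.
Step 4. [(-(-4*x)) - 6 = -6] add 6: x sits inside (… - 6) ⇒ sub: -(-4*x) = 0.
Step 5. [-(-4*x) = 0] LHS negated; negate both sides, so neg: -4*x = 0.
Step 6. [-4*x = 0] -4 out front; divide by -4 ⇒ div: x = 0.

Answer: x ∈ {0}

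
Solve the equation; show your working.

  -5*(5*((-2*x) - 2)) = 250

Step 1. [-5*(5*((-2*x) - 2)) = 250] -5·(inner) — divide through by -5, so div: 5*((-2*x) - 2) = -50.
Step 2. [5*((-2*x) - 2) = -50] LHS = 5·(…); ÷5 both sides, so div: (-2*x) - 2 = -10.
Step 3. [(-2*x) - 2 = -10] -2 divides every term; factor it out ⇒ factor: x + 1 = 5.
Step 4. [x + 1 = 5] +1 is outermost — subtract 1 both sides ⇒ sub: x = 4.

Answer: x ∈ {4}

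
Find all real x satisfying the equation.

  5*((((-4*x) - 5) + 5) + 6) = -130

Step 1. [5*((((-4*x) - 5) + 5) + 6) = -130] LHS = 5·(…); ÷5 both sides, so div: (((-4*x) - 5) + 5) + 6 = -26.
Step 2. [(((-4*x) - 5) + 5) + 6 = -26] subtract 6: x sits inside (… + 6). So sub: ((-4*x) - 5) + 5 = -32.
Step 3. [((-4*x) - 5) + 5 = -32] peel the +5: subtract 5 from each side. So sub: (-4*x) - 5 = -37.
Step 4. [(-4*x) - 5 = -37] the outer -5 inverts by adding 5. So sub: -4*x = -32.
Step 5. [-4*x = -32] -4 out front; divide by -4, so div: x = 8.

Answer: x ∈ {8}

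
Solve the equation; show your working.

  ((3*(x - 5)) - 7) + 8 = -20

Step 1. [((3*(x - 5)) - 7) + 8 = -20] the outer +8 inverts by subtracting 8. So sub: (3*(x - 5)) - 7 = -28.
Step 2. [(3*(x - 5)) - 7 = -28] the outer -7 inverts by adding 7 ⇒ sub: 3*(x - 5) = -21.
Step 3. [3*(x - 5) = -21] 3 out front; divide by 3 ⇒ div: x - 5 = -7.
Step 4. [x - 5 = -7] -5 is outermost — add 5 both sides, so sub: x = -2.

Answer: x ∈ {-2}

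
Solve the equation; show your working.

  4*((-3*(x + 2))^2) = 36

Step 1. [4*((-3*(x + 2))^2) = 36] 4 out front; divide by 4, so div: (-3*(x + 2))^2 = 9.
Step 2. [(-3*(x + 2))^2 = 9] 9 ≥ 0, LHS is (·)² — take ±√, so sqrt: -3*(x + 2) = 3 or -3.
Step 3. [-3*(x + 2) = 3 or -3] LHS = -3·(…); ÷-3 both sides ⇒ div: x + 2 = -1 or 1.
Step 4. [x + 2 = -1 or 1] subtract 2: x sits inside (… + 2). So sub: x = -3 or -1.

Answer: x ∈ {-3, -1}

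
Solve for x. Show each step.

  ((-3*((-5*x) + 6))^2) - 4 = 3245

Step 1. [((-3*((-5*x) + 6))^2) - 4 = 3245] add 4: x sits inside (… - 4), so sub: (-3*((-5*x) + 6))^2 = 3249.
Step 2. [(-3*((-5*x) + 6))^2 = 3249] √ both sides: 3249 ≥ 0 gives two branches. So sqrt: -3*((-5*x) + 6) = 57 or -57.
Step 3. [-3*((-5*x) + 6) = 57 or -57] divide by the outer -3 ⇒ div: (-5*x) + 6 = -19 or 19.
Step 4. [(-5*x) + 6 = -19 or 19] the outer +6 inverts by subtracting 6 ⇒ sub: -5*x = -25 or 13.
Step 5. [-5*x = -25 or 13] leading coefficient -5: divide by -5. So div: x = 5 or -13/5.

Answer: x ∈ {-13/5, 5}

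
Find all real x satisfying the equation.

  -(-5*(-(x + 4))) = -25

Step 1. [-(-5*(-(x + 4))) = -25] leading − — multiply by −1 ⇒ neg: -5*(-(x + 4)) = 25.
Step 2. [-5*(-(x + 4)) = 25] -5·(inner) — divide through by -5 ⇒ div: -(x + 4) = -5.
Step 3. [-(x + 4) = -5] flip signs both sides, so neg: x + 4 = 5.
Step 4. [x + 4 = 5] the outer +4 inverts by subtracting 4. So sub: x = 1.

Answer: x ∈ {1}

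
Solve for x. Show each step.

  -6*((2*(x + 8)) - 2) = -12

Step 1. [-6*((2*(x + 8)) - 2) = -12] LHS = -6·(…); ÷-6 both sides, so div: (2*(x + 8)) - 2 = 2.
Step 2. [(2*(x + 8)) - 2 = 2] 2 divides every term; factor it out ⇒ factor: (x + 8) - 1 = 1.
Step 3. [(x + 8) - 1 = 1] add 1: x sits inside (… - 1), so sub: x + 8 = 2.
Step 4. [x + 8 = 2] +8 is outermost — subtract 8 both sides, so sub: x = -6.

Answer: x ∈ {-6}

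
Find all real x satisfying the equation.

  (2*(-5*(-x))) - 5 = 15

Step 1. [(2*(-5*(-x))) - 5 = 15] -5 is outermost — add 5 both sides, so sub: 2*(-5*(-x)) = 20.
Step 2. [2*(-5*(-x)) = 20] divide by the outer 2, so div: -5*(-x) = 10.
Step 3. [-5*(-x) = 10] LHS = -5·(…); ÷-5 both sides. So div: -x = -2.
Step 4. [-x = -2] flip signs both sides. So neg: x = 2.

Answer: x ∈ {2}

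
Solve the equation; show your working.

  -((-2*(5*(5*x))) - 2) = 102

Step 1. [-((-2*(5*(5*x))) - 2) = 102] leading − — multiply by −1. So neg: (-2*(5*(5*x))) - 2 = -102.
Step 2. [(-2*(5*(5*x))) - 2 = -102] -2 divides every term; factor it out, so factor: (5*(5*x)) + 1 = 51.
Step 3. [(5*(5*x)) + 1 = 51] +1 is outermost — subtract 1 both sides, so sub: 5*(5*x) = 50.
Step 4. [5*(5*x) = 50] 5·(inner) — divide through by 5. So div: 5*x = 10.
Step 5. [5*x = 10] 5·(inner) — divide through by 5. So div: x = 2.

Answer: x ∈ {2}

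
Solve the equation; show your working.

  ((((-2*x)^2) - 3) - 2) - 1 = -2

Step 1. [((((-2*x)^2) - 3) - 2) - 1 = -2] -1 is outermost — add 1 both sides, so sub: (((-2*x)^2) - 3) - 2 = -1.
Step 2. [(((-2*x)^2) - 3) - 2 = -1] -2 is outermost — add 2 both sides ⇒ sub: ((-2*x)^2) - 3 = 1.
Step 3. [((-2*x)^2) - 3 = 1] add 3: x sits inside (… - 3). So sub: (-2*x)^2 = 4.
Step 4. [(-2*x)^2 = 4] √ both sides: 4 ≥ 0 gives two branches, so sqrt: -2*x = 2 or -2.
Step 5. [-2*x = 2 or -2] LHS = -2·(…); ÷-2 both sides ⇒ div: x = -1 or 1.

Answer: x ∈ {-1, 1}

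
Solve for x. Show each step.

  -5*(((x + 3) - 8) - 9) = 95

Step 1. [-5*(((x + 3) - 8) - 9) = 95] leading coefficient -5: divide by -5. So div: ((x + 3) - 8) - 9 = -19.
Step 2. [((x + 3) - 8) - 9 = -19] add 9: x sits inside (… - 9) ⇒ sub: (x + 3) - 8 = -10.
Step 3. [(x + 3) - 8 = -10] 8 comes off first (add 8) ⇒ sub: x + 3 = -2.
Step 4. [x + 3 = -2] peel the +3: subtract 3 from each side. So sub: x = -5.

Answer: x ∈ {-5}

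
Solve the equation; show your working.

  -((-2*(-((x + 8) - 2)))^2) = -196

Step 1. [-((-2*(-((x + 8) - 2)))^2) = -196] flip signs both sides ⇒ neg: (-2*(-((x + 8) - 2)))^2 = 196.
Step 2. [(-2*(-((x + 8) - 2)))^2 = 196] LHS squared, RHS 196 ≥ 0: apply √ (±) ⇒ sqrt: -2*(-((x + 8) - 2)) = 14 or -14.
Step 3. [-2*(-((x + 8) - 2)) = 14 or -14] leading coefficient -2: divide by -2, so div: -((x + 8) - 2) = -7 or 7.
Step 4. [-((x + 8) - 2) = -7 or 7] leading − — multiply by −1 ⇒ neg: (x + 8) - 2 = 7 or -7.
Step 5. [(x + 8) - 2 = 7 or -7] the outer -2 inverts by adding 2. So sub: x + 8 = 9 or -5.
Step 6. [x + 8 = 9 or -5] +8 is outermost — subtract 8 both sides. So sub: x = 1 or -13.

Answer: x ∈ {-13, 1}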